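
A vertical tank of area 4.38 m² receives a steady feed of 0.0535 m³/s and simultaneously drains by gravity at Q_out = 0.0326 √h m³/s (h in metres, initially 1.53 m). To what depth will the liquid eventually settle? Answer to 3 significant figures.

Mass balance (ρ constant): A dh/dt = Q_in − 0.0326 √h. At steady state dh/dt = 0:
Q_in = 0.0326 √h_ss ⇒ √h_ss = 0.0535/0.0326 = 1.6411.
h_ss = 1.6411² = 2.6932 m. (Since h₀ = 1.53 m < h_ss, the level will rise toward this value.)

2.69 m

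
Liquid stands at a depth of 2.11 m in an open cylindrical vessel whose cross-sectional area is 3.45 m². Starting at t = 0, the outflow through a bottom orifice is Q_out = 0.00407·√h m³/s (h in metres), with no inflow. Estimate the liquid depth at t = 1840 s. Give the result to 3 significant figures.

Accumulation of liquid (constant cross-section A): A dh/dt = −0.00407 √h.
This is separable: 2 d(√h)/dt = −0.00407/A, so √h = √h₀ − (0.00407/(2A)) t.
√h = √2.11 − 0.00407·1840/(2·3.45) = 1.4526 − 1.0853 = 0.36725.
h = 0.36725² = 0.13487 m.

0.135 m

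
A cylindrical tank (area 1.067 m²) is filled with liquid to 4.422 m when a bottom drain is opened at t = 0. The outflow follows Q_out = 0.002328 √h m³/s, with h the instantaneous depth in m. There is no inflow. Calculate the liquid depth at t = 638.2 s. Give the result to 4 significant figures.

With no inflow, A dh/dt = −0.002328 √h.
Separate and integrate: 2(√h − √h₀) = −(0.002328/A) t.
√h = √4.422 − 0.002328·638.2/(2·1.067) = 2.10286 − 0.696218 = 1.40664.
h = 1.40664² = 1.97863 m.

1.979 m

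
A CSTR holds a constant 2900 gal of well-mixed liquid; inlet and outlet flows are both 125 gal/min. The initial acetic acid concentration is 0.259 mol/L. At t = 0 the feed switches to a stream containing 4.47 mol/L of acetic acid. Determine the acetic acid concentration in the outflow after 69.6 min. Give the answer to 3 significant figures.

Accumulation = in − out for the solute gives V dC/dt = Q(C_in − C).
Time constant τ = V/Q = 2900/125 = 23.200 min.
Integrating: C(t) = C_in + (C₀ − C_in) e^(−t/τ).
C(69.6) = 4.47 + (0.259 − 4.47)·e^(−69.6/23.200) = 4.47 + (-4.2110)·0.049787 = 4.2603 mol/L.

4.26 mol/L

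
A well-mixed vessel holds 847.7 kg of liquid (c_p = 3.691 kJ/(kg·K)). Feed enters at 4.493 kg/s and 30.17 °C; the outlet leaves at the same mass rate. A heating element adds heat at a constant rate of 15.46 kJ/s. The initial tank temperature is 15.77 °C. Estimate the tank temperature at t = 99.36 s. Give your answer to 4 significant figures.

Energy balance: M c_p dT/dt = ṁ c_p (T_in − T) + 15.46.
Rearrange: dT/dt = (T_ss − T)/τ with τ = M/ṁ = 188.671 s and T_ss = T_in + Q̇/(ṁ c_p) = 31.1022 °C.
This is linear first-order; T(t) = T_ss + (T₀ − T_ss) e^(−t/τ).
T(99.36) = 31.1022 + (-15.3322)·e^(−99.36/188.671) = 31.1022 + (-15.3322)·0.590592 = 22.0471 °C.

22.05 °C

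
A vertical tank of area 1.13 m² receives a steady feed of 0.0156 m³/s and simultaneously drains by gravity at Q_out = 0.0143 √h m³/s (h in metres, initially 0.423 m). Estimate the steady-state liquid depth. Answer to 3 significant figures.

Level balance: A dh/dt = 0.0156 − 0.0143 √h. Setting dh/dt = 0:
Q_in = 0.0143 √h_ss ⇒ √h_ss = 0.0156/0.0143 = 1.0909.
h_ss = 1.0909² = 1.1901 m. (Since h₀ = 0.423 m < h_ss, the level will rise toward this value.)

1.19 m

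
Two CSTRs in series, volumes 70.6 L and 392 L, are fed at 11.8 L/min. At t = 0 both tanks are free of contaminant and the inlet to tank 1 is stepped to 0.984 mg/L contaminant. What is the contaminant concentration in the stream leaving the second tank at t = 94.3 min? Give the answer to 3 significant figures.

0.914 mg/L

Species balance on tank i: dCᵢ/dt = (Cᵢ₋₁ − Cᵢ)/τᵢ with τᵢ = Vᵢ/Q.
τ₁ = 70.6/11.8 = 5.9831 min; τ₂ = 392/11.8 = 33.220 min.
Tank 1: C₁ = C_in(1 − e^(−t/τ₁)). Tank 2 (τ₁ ≠ τ₂): C₂ = C_in[1 − (τ₁ e^(−t/τ₁) − τ₂ e^(−t/τ₂))/(τ₁ − τ₂)].
At t = 94.3: e^(−t/τ₁) = 1.4289e-07, e^(−t/τ₂) = 0.058506.
C₂ = 0.984·[1 − (5.9831·1.4289e-07 − 33.220·0.058506)/(-27.237)] = 0.984·0.92864 = 0.91378 mg/L.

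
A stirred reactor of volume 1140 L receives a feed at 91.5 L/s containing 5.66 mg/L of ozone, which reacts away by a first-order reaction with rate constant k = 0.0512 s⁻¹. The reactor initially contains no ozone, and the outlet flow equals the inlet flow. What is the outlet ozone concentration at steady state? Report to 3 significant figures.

Accumulation = in − out − consumed: V dC/dt = Q C_in − Q C − k V C.
Steady state (dC/dt = 0): C_ss = Q C_in/(Q + kV) = C_in/(1 + kV/Q).
C_ss = 91.5·5.66/(91.5 + 0.0512·1140) = 517.89/149.87 = 3.4556 mg/L.

3.46 mg/L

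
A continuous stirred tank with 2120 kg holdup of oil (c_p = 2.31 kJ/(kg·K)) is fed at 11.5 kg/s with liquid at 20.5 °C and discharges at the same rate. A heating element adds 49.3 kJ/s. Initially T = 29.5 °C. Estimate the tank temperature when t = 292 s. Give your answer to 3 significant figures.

23.8 °C

M c_p dT/dt = ṁ c_p (T_in − T) + Q̇.
Rearrange: dT/dt = (T_ss − T)/τ with τ = M/ṁ = 184.35 s and T_ss = T_in + Q̇/(ṁ c_p) = 22.356 °C.
This is linear first-order; T(t) = T_ss + (T₀ − T_ss) e^(−t/τ).
T(292) = 22.356 + (7.1442)·e^(−292/184.35) = 22.356 + (7.1442)·0.20516 = 23.822 °C.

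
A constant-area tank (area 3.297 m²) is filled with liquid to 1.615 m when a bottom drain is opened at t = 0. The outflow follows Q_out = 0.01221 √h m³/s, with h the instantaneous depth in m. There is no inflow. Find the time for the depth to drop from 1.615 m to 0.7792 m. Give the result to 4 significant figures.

209.6 s

A dh/dt = −Q_out = −0.01221 √h.
This is separable: 2 d(√h)/dt = −0.01221/A, so √h = √h₀ − (0.01221/(2A)) t.
t = 2A(√h₀ − √h)/0.01221 = 2·3.297·(√1.615 − √0.7792)/0.01221
  = 6.59400 × (1.27083 − 0.882723) / 0.01221 = 209.595 s.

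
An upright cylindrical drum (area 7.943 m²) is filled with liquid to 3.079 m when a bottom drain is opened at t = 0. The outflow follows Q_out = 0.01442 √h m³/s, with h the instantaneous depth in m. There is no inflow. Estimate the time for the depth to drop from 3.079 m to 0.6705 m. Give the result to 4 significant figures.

1031 s

Unsteady balance on liquid volume: A dh/dt = −0.01442 √h.
∫ h^(−1/2) dh = −(0.01442/A) ∫ dt, giving 2√h = 2√h₀ − (0.01442/A) t.
t = 2A(√h₀ − √h)/0.01442 = 2·7.943·(√3.079 − √0.6705)/0.01442
  = 15.8860 × (1.75471 − 0.818841) / 0.01442 = 1031.01 s.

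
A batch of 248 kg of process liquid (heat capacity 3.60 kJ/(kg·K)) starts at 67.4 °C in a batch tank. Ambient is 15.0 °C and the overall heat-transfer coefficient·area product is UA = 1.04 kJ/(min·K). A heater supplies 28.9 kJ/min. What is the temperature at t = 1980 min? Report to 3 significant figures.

Unsteady energy balance on the tank contents: M c_p dT/dt = −UA(T − T_amb) + Q̇.
dT/dt = (T_ss − T)/τ with T_ss = T_amb + Q̇/UA = 15.0 + 28.9/1.04 = 42.788 °C, τ = M c_p/UA = 248·3.60/1.04 = 858.46 min.
This is linear first-order; T(t) = T_ss + (T₀ − T_ss) e^(−t/τ).
T(1980) = 42.788 + (24.612)·0.099614 = 45.240 °C.

45.2 °C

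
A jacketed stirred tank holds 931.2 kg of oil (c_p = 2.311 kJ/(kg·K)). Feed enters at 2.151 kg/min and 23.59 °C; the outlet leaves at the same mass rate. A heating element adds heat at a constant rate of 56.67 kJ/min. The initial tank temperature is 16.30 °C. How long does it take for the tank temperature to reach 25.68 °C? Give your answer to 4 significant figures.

301.7 min

Energy balance: M c_p dT/dt = ṁ c_p (T_in − T) + 56.67.
τ = M/ṁ = 432.915 min; T_ss = T_in + Q̇/(ṁ c_p) = 34.9902 °C.
T(t) = T_ss + (T₀ − T_ss) e^(−t/τ). Set T = 25.68:
e^(−t/τ) = (25.68 − 34.9902)/(16.30 − 34.9902) = 0.498133
t = −432.915 · ln(0.498133) = 301.693 min.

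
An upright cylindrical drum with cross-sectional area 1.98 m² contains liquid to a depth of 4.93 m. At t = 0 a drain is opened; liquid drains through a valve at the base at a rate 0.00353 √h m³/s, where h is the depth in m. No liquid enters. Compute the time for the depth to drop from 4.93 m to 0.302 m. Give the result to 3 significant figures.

A dh/dt = −Q_out = −0.00353 √h.
This is separable: 2 d(√h)/dt = −0.00353/A, so √h = √h₀ − (0.00353/(2A)) t.
t = 2A(√h₀ − √h)/0.00353 = 2·1.98·(√4.93 − √0.302)/0.00353
  = 3.9600 × (2.2204 − 0.54955) / 0.00353 = 1874.3 s.

1870 s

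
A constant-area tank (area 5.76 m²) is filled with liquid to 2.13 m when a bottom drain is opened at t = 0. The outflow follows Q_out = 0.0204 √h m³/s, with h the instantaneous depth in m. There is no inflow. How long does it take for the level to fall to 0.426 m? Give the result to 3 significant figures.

456 s

A dh/dt = −Q_out = −0.0204 √h.
This is separable: 2 d(√h)/dt = −0.0204/A, so √h = √h₀ − (0.0204/(2A)) t.
t = 2A(√h₀ − √h)/0.0204 = 2·5.76·(√2.13 − √0.426)/0.0204
  = 11.520 × (1.4595 − 0.65269) / 0.0204 = 455.59 s.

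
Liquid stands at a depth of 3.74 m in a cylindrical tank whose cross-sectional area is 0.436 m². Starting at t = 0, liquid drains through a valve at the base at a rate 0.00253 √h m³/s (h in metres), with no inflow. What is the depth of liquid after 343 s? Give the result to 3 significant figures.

With no inflow, A dh/dt = −0.00253 √h.
Separate and integrate: 2(√h − √h₀) = −(0.00253/A) t.
√h = √3.74 − 0.00253·343/(2·0.436) = 1.9339 − 0.99517 = 0.93874.
h = 0.93874² = 0.88123 m.

0.881 m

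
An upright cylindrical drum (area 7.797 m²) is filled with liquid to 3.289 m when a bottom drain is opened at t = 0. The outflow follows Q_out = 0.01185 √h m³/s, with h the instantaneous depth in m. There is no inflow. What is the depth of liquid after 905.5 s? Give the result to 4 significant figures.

1.267 m

A dh/dt = −Q_out = −0.01185 √h.
∫ h^(−1/2) dh = −(0.01185/A) ∫ dt, giving 2√h = 2√h₀ − (0.01185/A) t.
√h = √3.289 − 0.01185·905.5/(2·7.797) = 1.81356 − 0.688096 = 1.12546.
h = 1.12546² = 1.26667 m.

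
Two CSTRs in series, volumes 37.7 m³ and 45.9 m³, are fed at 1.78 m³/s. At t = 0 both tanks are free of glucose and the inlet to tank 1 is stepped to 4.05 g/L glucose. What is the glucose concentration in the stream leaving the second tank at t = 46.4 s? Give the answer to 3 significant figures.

2.38 g/L

Each tank obeys Vᵢ dCᵢ/dt = Q(Cᵢ₋₁ − Cᵢ), so τᵢ = Vᵢ/Q.
τ₁ = 37.7/1.78 = 21.180 s; τ₂ = 45.9/1.78 = 25.787 s.
Solving the cascade with C₁(0)=C₂(0)=0 gives C₂(t) = C_in[1 − (τ₁ e^(−t/τ₁) − τ₂ e^(−t/τ₂))/(τ₁ − τ₂)].
At t = 46.4: e^(−t/τ₁) = 0.11183, e^(−t/τ₂) = 0.16540.
C₂ = 4.05·[1 − (21.180·0.11183 − 25.787·0.16540)/(-4.6067)] = 4.05·0.58831 = 2.3827 g/L.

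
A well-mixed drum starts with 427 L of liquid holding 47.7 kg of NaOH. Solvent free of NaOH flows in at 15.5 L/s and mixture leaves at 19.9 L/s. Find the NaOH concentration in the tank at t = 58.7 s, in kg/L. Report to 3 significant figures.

0.00424 kg/L

Let m(t) be the amount of NaOH. Volume: V(t) = V₀ + (Q_in − Q_out) t = 427 − 4.4000 t; V(58.7) = 168.72 L.
Solute balance: dm/dt = 0 − Q_out C = −Q_out m/V(t).
Separate: dm/m = −Q_out dt/V(t) ⇒ ln(m/m₀) = −(Q_out/(Q_in−Q_out)) ln(V/V₀).
m = m₀ (V₀/V)^(Q_out/(Q_in−Q_out)) = 47.7 × (427/168.72)^(-4.5227) = 0.71561 kg.
C = m/V = 0.71561/168.72 = 0.0042414 kg/L.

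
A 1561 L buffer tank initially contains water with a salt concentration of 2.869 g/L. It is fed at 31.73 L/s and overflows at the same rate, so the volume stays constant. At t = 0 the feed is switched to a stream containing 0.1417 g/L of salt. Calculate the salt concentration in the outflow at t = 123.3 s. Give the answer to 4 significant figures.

0.3642 g/L

Transient balance on the dissolved component: V dC/dt = Q(C_in − C).
Time constant τ = V/Q = 1561/31.73 = 49.1963 s.
C approaches C_in exponentially: C(t) = C_in + (C₀ − C_in) e^(−t/τ).
C(123.3) = 0.1417 + (2.869 − 0.1417)·e^(−123.3/49.1963) = 0.1417 + (2.72730)·0.0815708 = 0.364168 g/L.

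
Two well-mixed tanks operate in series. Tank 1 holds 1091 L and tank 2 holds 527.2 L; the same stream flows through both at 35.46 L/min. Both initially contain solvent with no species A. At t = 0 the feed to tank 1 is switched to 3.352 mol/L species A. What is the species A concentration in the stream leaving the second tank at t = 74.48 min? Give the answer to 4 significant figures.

Each tank obeys Vᵢ dCᵢ/dt = Q(Cᵢ₋₁ − Cᵢ), so τᵢ = Vᵢ/Q.
τ₁ = 1091/35.46 = 30.7671 min; τ₂ = 527.2/35.46 = 14.8675 min.
Tank 1: C₁ = C_in(1 − e^(−t/τ₁)). Tank 2 (τ₁ ≠ τ₂): C₂ = C_in[1 − (τ₁ e^(−t/τ₁) − τ₂ e^(−t/τ₂))/(τ₁ − τ₂)].
At t = 74.48: e^(−t/τ₁) = 0.0888531, e^(−t/τ₂) = 0.00667358.
C₂ = 3.352·[1 − (30.7671·0.0888531 − 14.8675·0.00667358)/(15.8996)] = 3.352·0.834302 = 2.79658 mol/L.

2.797 mol/L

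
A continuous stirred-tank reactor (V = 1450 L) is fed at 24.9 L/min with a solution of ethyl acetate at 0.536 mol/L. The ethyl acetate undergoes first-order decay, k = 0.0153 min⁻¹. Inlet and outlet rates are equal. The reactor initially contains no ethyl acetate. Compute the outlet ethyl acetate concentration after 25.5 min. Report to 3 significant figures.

0.160 mol/L

Species balance: V dC/dt = Q C_in − Q C − k V C.
This is linear with rate a = Q/V + k = 0.032472 min⁻¹.
C_ss = Q C_in/(Q + kV) = 0.28345 mol/L; C(t) = C_ss + (C₀ − C_ss) e^(−a t).
C(25.5) = 0.28345 + (-0.28345)·e^(−0.032472·25.5) = 0.28345 + (-0.28345)·0.43690 = 0.15961 mol/L.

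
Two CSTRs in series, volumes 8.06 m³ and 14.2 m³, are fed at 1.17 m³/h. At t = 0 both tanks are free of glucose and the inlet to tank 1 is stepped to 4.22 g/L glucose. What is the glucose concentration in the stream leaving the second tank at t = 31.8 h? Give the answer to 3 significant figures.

Time constants: τᵢ = Vᵢ/Q for each well-mixed tank.
τ₁ = 8.06/1.17 = 6.8889 h; τ₂ = 14.2/1.17 = 12.137 h.
Tank 1: C₁ = C_in(1 − e^(−t/τ₁)). Tank 2 (τ₁ ≠ τ₂): C₂ = C_in[1 − (τ₁ e^(−t/τ₁) − τ₂ e^(−t/τ₂))/(τ₁ − τ₂)].
At t = 31.8: e^(−t/τ₁) = 0.0098910, e^(−t/τ₂) = 0.072793.
C₂ = 4.22·[1 − (6.8889·0.0098910 − 12.137·0.072793)/(-5.2479)] = 4.22·0.84464 = 3.5644 g/L.

3.56 g/L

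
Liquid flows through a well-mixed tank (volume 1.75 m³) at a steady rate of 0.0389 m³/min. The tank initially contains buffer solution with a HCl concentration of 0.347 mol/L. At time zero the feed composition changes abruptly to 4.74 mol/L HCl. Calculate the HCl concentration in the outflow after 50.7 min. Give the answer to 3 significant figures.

Species balance on the tank: V dC/dt = Q(C_in − C).
Rewrite as dC/dt + C/τ = C_in/τ, τ = V/Q = 44.987 min.
C approaches C_in exponentially: C(t) = C_in + (C₀ − C_in) e^(−t/τ).
C(50.7) = 4.74 + (0.347 − 4.74)·e^(−50.7/44.987) = 4.74 + (-4.3930)·0.32401 = 3.3166 mol/L.

3.32 mol/L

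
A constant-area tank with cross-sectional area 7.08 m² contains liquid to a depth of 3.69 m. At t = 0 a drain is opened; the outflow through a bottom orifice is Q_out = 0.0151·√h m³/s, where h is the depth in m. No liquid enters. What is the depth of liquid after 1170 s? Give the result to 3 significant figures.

0.453 m

Volume balance on the tank: A dh/dt = −0.0151 √h.
Separate and integrate: 2(√h − √h₀) = −(0.0151/A) t.
√h = √3.69 − 0.0151·1170/(2·7.08) = 1.9209 − 1.2477 = 0.67327.
h = 0.67327² = 0.45329 m.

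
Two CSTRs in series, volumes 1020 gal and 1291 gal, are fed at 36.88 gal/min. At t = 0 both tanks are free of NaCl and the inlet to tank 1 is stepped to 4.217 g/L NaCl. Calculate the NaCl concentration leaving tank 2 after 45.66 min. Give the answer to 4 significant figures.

Species balance on tank i: dCᵢ/dt = (Cᵢ₋₁ − Cᵢ)/τᵢ with τᵢ = Vᵢ/Q.
τ₁ = 1020/36.88 = 27.6573 min; τ₂ = 1291/36.88 = 35.0054 min.
Solving the cascade with C₁(0)=C₂(0)=0 gives C₂(t) = C_in[1 − (τ₁ e^(−t/τ₁) − τ₂ e^(−t/τ₂))/(τ₁ − τ₂)].
At t = 45.66: e^(−t/τ₁) = 0.191873, e^(−t/τ₂) = 0.271344.
C₂ = 4.217·[1 − (27.6573·0.191873 − 35.0054·0.271344)/(-7.34816)] = 4.217·0.429541 = 1.81138 g/L.

1.811 g/L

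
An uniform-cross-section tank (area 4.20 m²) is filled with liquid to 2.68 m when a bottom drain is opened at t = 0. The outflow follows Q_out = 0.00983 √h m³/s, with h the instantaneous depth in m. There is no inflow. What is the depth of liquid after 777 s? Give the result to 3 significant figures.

Accumulation of liquid (constant cross-section A): A dh/dt = −0.00983 √h.
Separate and integrate: 2(√h − √h₀) = −(0.00983/A) t.
√h = √2.68 − 0.00983·777/(2·4.20) = 1.6371 − 0.90927 = 0.72780.
h = 0.72780² = 0.52969 m.

0.530 m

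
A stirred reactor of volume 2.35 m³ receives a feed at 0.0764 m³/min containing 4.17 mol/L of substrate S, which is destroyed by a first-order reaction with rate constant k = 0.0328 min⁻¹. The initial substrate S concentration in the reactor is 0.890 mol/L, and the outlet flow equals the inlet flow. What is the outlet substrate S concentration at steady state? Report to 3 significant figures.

2.08 mol/L

Accumulation = in − out − consumed: V dC/dt = Q C_in − Q C − k V C.
Steady state (dC/dt = 0): C_ss = Q C_in/(Q + kV) = C_in/(1 + kV/Q).
C_ss = 0.0764·4.17/(0.0764 + 0.0328·2.35) = 0.31859/0.15348 = 2.0758 mol/L.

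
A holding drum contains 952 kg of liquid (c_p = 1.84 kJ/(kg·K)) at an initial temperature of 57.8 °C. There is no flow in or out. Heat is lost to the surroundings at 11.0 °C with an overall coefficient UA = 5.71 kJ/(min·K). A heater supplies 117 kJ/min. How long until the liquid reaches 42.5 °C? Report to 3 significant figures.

M c_p dT/dt = −UA(T − T_amb) + Q̇.
τ = M c_p/UA = 306.77 min; T_ss = T_amb + Q̇/UA = 11.0 + 117/5.71 = 31.490 °C.
T(t) = T_ss + (T₀ − T_ss)e^(−t/τ); set T = 42.5:
t = −τ ln[(T − T_ss)/(T₀ − T_ss)] = −306.77 · ln(0.41846) = 267.25 min.

267 min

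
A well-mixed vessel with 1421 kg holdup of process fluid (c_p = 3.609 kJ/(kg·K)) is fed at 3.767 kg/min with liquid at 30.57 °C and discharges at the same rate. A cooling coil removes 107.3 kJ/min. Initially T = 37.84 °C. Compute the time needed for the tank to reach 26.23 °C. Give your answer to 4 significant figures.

First-law balance (no shaft work): M c_p dT/dt = ṁ c_p (T_in − T) − 107.3.
τ = M/ṁ = 377.223 min; T_ss = T_in − Q̇/(ṁ c_p) = 22.6775 °C.
T(t) = T_ss + (T₀ − T_ss) e^(−t/τ). Set T = 26.23:
e^(−t/τ) = (26.23 − 22.6775)/(37.84 − 22.6775) = 0.234298
t = −377.223 · ln(0.234298) = 547.413 min.

547.4 min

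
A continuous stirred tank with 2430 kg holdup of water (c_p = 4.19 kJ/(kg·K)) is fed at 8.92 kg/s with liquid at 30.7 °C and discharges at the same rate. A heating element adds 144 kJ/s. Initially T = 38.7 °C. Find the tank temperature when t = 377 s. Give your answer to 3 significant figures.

Heat balance on the well-mixed liquid: M c_p dT/dt = ṁ c_p (T_in − T) + 144.
Rearrange: dT/dt = (T_ss − T)/τ with τ = M/ṁ = 272.42 s and T_ss = T_in + Q̇/(ṁ c_p) = 34.553 °C.
Integrating: T(t) = T_ss + (T₀ − T_ss) e^(−t/τ).
T(377) = 34.553 + (4.1471)·e^(−377/272.42) = 34.553 + (4.1471)·0.25060 = 35.592 °C.

35.6 °C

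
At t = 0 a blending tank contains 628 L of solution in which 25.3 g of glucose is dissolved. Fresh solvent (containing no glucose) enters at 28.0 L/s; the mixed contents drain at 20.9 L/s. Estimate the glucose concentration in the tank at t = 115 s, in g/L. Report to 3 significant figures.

Total volume: dV/dt = Q_in − Q_out = 7.1000 L/s, so V(t) = 628 + 7.1000 t and V(115) = 1444.5 L.
Solute balance: dm/dt = 0 − Q_out C = −Q_out m/V(t).
Separate: dm/m = −Q_out dt/V(t) ⇒ ln(m/m₀) = −(Q_out/(Q_in−Q_out)) ln(V/V₀).
m = m₀ (V₀/V)^(Q_out/(Q_in−Q_out)) = 25.3 × (628/1444.5)^(2.9437) = 2.1789 g.
C = m/V = 2.1789/1444.5 = 0.0015084 g/L.

0.00151 g/L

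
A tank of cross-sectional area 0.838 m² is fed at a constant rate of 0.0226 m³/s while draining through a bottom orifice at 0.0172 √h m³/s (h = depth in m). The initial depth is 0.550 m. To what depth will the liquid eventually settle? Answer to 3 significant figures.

1.73 m

Level balance: A dh/dt = 0.0226 − 0.0172 √h. Setting dh/dt = 0:
Q_in = 0.0172 √h_ss ⇒ √h_ss = 0.0226/0.0172 = 1.3140.
h_ss = 1.3140² = 1.7265 m. (Since h₀ = 0.550 m < h_ss, the level will rise toward this value.)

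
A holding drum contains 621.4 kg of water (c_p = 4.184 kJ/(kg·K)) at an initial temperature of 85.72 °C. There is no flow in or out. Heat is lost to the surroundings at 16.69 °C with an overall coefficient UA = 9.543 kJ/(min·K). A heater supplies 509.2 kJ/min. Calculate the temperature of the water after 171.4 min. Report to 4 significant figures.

M c_p dT/dt = −UA(T − T_amb) + Q̇.
dT/dt = (T_ss − T)/τ with T_ss = T_amb + Q̇/UA = 16.69 + 509.2/9.543 = 70.0485 °C, τ = M c_p/UA = 621.4·4.184/9.543 = 272.444 min.
Solution: T(t) = T_ss + (T₀ − T_ss) e^(−t/τ).
T(171.4) = 70.0485 + (15.6715)·0.533061 = 78.4024 °C.

78.40 °C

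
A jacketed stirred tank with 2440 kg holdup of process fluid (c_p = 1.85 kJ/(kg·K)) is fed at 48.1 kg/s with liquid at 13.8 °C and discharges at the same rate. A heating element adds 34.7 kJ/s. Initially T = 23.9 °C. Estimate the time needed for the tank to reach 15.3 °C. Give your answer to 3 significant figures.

M c_p dT/dt = ṁ c_p (T_in − T) + Q̇.
τ = M/ṁ = 50.728 s; T_ss = T_in + Q̇/(ṁ c_p) = 14.190 °C.
T(t) = T_ss + (T₀ − T_ss) e^(−t/τ). Set T = 15.3:
e^(−t/τ) = (15.3 − 14.190)/(23.9 − 14.190) = 0.11432
t = −50.728 · ln(0.11432) = 110.02 s.

110 s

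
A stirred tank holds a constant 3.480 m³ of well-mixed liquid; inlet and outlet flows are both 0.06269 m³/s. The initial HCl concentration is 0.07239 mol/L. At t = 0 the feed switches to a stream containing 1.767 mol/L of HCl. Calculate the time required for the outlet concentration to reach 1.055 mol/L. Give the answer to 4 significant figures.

48.14 s

Species balance on the tank: V dC/dt = Q(C_in − C), so τ = V/Q = 55.5112 s.
C(t) = C_in + (C₀ − C_in) e^(−t/τ). Set C = 1.055 and solve for t:
e^(−t/τ) = (C − C_in)/(C₀ − C_in) = (1.055 − 1.767)/(0.07239 − 1.767) = 0.420156
t = −τ ln(…) = 55.5112 × 0.867130 = 48.1355 s.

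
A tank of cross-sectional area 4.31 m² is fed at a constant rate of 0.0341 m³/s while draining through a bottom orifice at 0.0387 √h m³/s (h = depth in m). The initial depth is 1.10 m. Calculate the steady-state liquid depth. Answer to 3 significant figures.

0.776 m

Level balance: A dh/dt = 0.0341 − 0.0387 √h. Setting dh/dt = 0:
Q_in = 0.0387 √h_ss ⇒ √h_ss = 0.0341/0.0387 = 0.88114.
h_ss = 0.88114² = 0.77640 m. (Since h₀ = 1.10 m > h_ss, the level will fall toward this value.)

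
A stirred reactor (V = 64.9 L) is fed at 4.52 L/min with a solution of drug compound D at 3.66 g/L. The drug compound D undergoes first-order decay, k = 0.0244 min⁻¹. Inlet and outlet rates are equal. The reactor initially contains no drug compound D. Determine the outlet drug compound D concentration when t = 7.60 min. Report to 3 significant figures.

1.38 g/L

Accumulation = in − out − consumed: V dC/dt = Q C_in − Q C − k V C.
dC/dt = (Q/V) C_in − (Q/V + k) C; effective rate a = Q/V + k = 0.069646 + 0.0244 = 0.094046 min⁻¹.
C_ss = Q C_in/(Q + kV) = 2.7104 g/L; C(t) = C_ss + (C₀ − C_ss) e^(−a t).
C(7.60) = 2.7104 + (-2.7104)·e^(−0.094046·7.60) = 2.7104 + (-2.7104)·0.48932 = 1.3842 g/L.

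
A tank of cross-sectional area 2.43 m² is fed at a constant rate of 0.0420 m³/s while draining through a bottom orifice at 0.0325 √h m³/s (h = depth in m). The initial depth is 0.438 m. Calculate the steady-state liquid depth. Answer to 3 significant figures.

1.67 m

Level balance: A dh/dt = 0.0420 − 0.0325 √h. Setting dh/dt = 0:
Q_in = 0.0325 √h_ss ⇒ √h_ss = 0.0420/0.0325 = 1.2923.
h_ss = 1.2923² = 1.6701 m. (Since h₀ = 0.438 m < h_ss, the level will rise toward this value.)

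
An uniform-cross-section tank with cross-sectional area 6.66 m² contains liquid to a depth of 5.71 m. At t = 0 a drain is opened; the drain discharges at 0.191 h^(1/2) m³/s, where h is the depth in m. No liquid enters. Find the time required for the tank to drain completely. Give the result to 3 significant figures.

A dh/dt = −Q_out = −0.191 √h.
Separate and integrate: 2(√h − √h₀) = −(0.191/A) t.
Set h = 0: 2√h₀ = (0.191/A) t_empty ⇒ t_empty = 2A√h₀/0.191.
t_empty = 2·6.66·√5.71/0.191 = 13.320·2.3896/0.191 = 166.64 s.

167 s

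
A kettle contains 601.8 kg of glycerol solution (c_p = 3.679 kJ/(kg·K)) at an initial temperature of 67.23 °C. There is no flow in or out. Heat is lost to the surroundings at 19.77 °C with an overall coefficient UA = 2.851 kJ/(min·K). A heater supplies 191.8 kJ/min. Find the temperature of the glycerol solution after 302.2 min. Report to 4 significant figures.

Unsteady energy balance on the tank contents: M c_p dT/dt = −UA(T − T_amb) + Q̇.
dT/dt = (T_ss − T)/τ with T_ss = T_amb + Q̇/UA = 19.77 + 191.8/2.851 = 87.0446 °C, τ = M c_p/UA = 601.8·3.679/2.851 = 776.577 min.
Solution: T(t) = T_ss + (T₀ − T_ss) e^(−t/τ).
T(302.2) = 87.0446 + (-19.8146)·0.677637 = 73.6175 °C.

73.62 °C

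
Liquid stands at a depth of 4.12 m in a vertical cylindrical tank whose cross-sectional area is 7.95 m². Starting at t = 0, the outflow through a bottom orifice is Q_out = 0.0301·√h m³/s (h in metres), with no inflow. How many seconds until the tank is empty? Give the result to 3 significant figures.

1070 s

Volume balance on the tank: A dh/dt = −0.0301 √h.
∫ h^(−1/2) dh = −(0.0301/A) ∫ dt, giving 2√h = 2√h₀ − (0.0301/A) t.
Set h = 0: 2√h₀ = (0.0301/A) t_empty ⇒ t_empty = 2A√h₀/0.0301.
t_empty = 2·7.95·√4.12/0.0301 = 15.900·2.0298/0.0301 = 1072.2 s.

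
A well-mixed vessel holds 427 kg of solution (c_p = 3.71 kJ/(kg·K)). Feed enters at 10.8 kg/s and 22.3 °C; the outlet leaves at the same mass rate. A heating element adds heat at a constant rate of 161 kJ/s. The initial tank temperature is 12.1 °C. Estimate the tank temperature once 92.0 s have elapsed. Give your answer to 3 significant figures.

Unsteady energy balance on the tank contents: M c_p dT/dt = ṁ c_p (T_in − T) + 161.
Rearrange: dT/dt = (T_ss − T)/τ with τ = M/ṁ = 39.537 s and T_ss = T_in + Q̇/(ṁ c_p) = 26.318 °C.
This is linear first-order; T(t) = T_ss + (T₀ − T_ss) e^(−t/τ).
T(92.0) = 26.318 + (-14.218)·e^(−92.0/39.537) = 26.318 + (-14.218)·0.097595 = 24.931 °C.

24.9 °C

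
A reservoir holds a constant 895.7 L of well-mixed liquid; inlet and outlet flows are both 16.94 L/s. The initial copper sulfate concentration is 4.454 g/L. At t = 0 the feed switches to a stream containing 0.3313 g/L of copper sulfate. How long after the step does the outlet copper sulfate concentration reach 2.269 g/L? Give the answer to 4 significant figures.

39.92 s

Species balance: V dC/dt = Q(C_in − C) ⇒ τ = V/Q = 52.8749 s.
C(t) = C_in + (C₀ − C_in) e^(−t/τ). Set C = 2.269 and solve for t:
e^(−t/τ) = (C − C_in)/(C₀ − C_in) = (2.269 − 0.3313)/(4.454 − 0.3313) = 0.470008
t = −τ ln(…) = 52.8749 × 0.755007 = 39.9209 s.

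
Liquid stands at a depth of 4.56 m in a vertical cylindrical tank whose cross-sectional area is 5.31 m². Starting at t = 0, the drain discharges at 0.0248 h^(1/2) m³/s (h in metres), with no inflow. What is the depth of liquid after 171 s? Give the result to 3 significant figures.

With no inflow, A dh/dt = −0.0248 √h.
This is separable: 2 d(√h)/dt = −0.0248/A, so √h = √h₀ − (0.0248/(2A)) t.
√h = √4.56 − 0.0248·171/(2·5.31) = 2.1354 − 0.39932 = 1.7361.
h = 1.7361² = 3.0140 m.

3.01 m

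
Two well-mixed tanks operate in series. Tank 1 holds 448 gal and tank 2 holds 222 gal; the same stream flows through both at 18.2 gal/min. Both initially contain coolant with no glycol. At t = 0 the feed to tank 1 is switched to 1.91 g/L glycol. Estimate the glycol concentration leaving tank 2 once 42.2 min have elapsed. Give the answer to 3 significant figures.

Species balance on tank i: dCᵢ/dt = (Cᵢ₋₁ − Cᵢ)/τᵢ with τᵢ = Vᵢ/Q.
τ₁ = 448/18.2 = 24.615 min; τ₂ = 222/18.2 = 12.198 min.
Solving the cascade with C₁(0)=C₂(0)=0 gives C₂(t) = C_in[1 − (τ₁ e^(−t/τ₁) − τ₂ e^(−t/τ₂))/(τ₁ − τ₂)].
At t = 42.2: e^(−t/τ₁) = 0.18008, e^(−t/τ₂) = 0.031441.
C₂ = 1.91·[1 − (24.615·0.18008 − 12.198·0.031441)/(12.418)] = 1.91·0.67392 = 1.2872 g/L.

1.29 g/L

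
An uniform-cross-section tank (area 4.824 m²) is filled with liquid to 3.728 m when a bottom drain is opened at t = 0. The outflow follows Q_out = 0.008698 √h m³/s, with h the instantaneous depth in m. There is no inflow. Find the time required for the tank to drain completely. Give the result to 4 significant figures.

2142 s

Unsteady balance on liquid volume: A dh/dt = −0.008698 √h.
∫ h^(−1/2) dh = −(0.008698/A) ∫ dt, giving 2√h = 2√h₀ − (0.008698/A) t.
Tank is empty when √h = 0: t_empty = 2A√h₀/0.008698.
t_empty = 2·4.824·√3.728/0.008698 = 9.64800·1.93080/0.008698 = 2141.69 s.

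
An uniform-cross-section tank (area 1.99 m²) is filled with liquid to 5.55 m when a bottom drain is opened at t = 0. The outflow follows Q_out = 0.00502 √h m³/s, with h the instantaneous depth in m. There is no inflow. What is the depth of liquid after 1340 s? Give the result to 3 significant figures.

With no inflow, A dh/dt = −0.00502 √h.
This is separable: 2 d(√h)/dt = −0.00502/A, so √h = √h₀ − (0.00502/(2A)) t.
√h = √5.55 − 0.00502·1340/(2·1.99) = 2.3558 − 1.6902 = 0.66569.
h = 0.66569² = 0.44315 m.

0.443 m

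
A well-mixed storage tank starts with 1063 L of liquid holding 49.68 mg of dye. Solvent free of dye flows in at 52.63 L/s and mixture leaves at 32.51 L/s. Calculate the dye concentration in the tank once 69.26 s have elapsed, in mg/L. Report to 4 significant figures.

Total volume: dV/dt = Q_in − Q_out = 20.1200 L/s, so V(t) = 1063 + 20.1200 t and V(69.26) = 2456.51 L.
Solute balance: dm/dt = 0 − Q_out C = −Q_out m/V(t).
dm/m = −Q_out dt/(V₀ + 20.1200 t); integrating gives ln(m/m₀) = −(Q_out/(Q_in−Q_out)) ln(V/V₀).
m = m₀ (V₀/V)^(Q_out/(Q_in−Q_out)) = 49.68 × (1063/2456.51)^(1.61581) = 12.8344 mg.
C = m/V = 12.8344/2456.51 = 0.00522464 mg/L.

0.005225 mg/L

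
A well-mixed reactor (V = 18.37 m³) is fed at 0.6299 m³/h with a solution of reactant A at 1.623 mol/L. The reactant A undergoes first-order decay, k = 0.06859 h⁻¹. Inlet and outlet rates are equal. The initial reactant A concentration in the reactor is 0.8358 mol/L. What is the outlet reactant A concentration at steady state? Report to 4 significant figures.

Species balance: V dC/dt = Q C_in − Q C − k V C.
Steady state (dC/dt = 0): C_ss = Q C_in/(Q + kV) = C_in/(1 + kV/Q).
C_ss = 0.6299·1.623/(0.6299 + 0.06859·18.37) = 1.02233/1.88990 = 0.540943 mol/L.

0.5409 mol/L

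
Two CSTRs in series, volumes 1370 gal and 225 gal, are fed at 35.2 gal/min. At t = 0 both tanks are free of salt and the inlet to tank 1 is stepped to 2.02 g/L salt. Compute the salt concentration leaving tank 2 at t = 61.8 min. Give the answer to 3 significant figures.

1.53 g/L

Species balance on tank i: dCᵢ/dt = (Cᵢ₋₁ − Cᵢ)/τᵢ with τᵢ = Vᵢ/Q.
τ₁ = 1370/35.2 = 38.920 min; τ₂ = 225/35.2 = 6.3920 min.
Tank 1: C₁ = C_in(1 − e^(−t/τ₁)). Tank 2 (τ₁ ≠ τ₂): C₂ = C_in[1 − (τ₁ e^(−t/τ₁) − τ₂ e^(−t/τ₂))/(τ₁ − τ₂)].
At t = 61.8: e^(−t/τ₁) = 0.20436, e^(−t/τ₂) = 6.3259e-05.
C₂ = 2.02·[1 − (38.920·0.20436 − 6.3920·6.3259e-05)/(32.528)] = 2.02·0.75549 = 1.5261 g/L.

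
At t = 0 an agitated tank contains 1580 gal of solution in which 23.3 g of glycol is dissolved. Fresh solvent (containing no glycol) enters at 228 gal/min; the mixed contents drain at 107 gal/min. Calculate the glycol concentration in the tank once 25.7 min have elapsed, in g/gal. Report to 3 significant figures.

Let m(t) be the amount of glycol. Volume: V(t) = V₀ + (Q_in − Q_out) t = 1580 + 121.00 t; V(25.7) = 4689.7 gal.
Solute balance: dm/dt = 0 − Q_out C = −Q_out m/V(t).
Separate: dm/m = −Q_out dt/V(t) ⇒ ln(m/m₀) = −(Q_out/(Q_in−Q_out)) ln(V/V₀).
m = m₀ (V₀/V)^(Q_out/(Q_in−Q_out)) = 23.3 × (1580/4689.7)^(0.88430) = 8.9030 g.
C = m/V = 8.9030/4689.7 = 0.0018984 g/gal.

0.00190 g/gal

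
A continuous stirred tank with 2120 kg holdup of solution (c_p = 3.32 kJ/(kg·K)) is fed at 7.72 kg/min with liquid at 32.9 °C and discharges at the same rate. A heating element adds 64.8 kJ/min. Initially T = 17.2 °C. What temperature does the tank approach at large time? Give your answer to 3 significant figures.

M c_p dT/dt = ṁ c_p (T_in − T) + Q̇.
At steady state dT/dt = 0 ⇒ T_ss = T_in + Q̇/(ṁ c_p) = 32.9 + 64.8/(7.72·3.32) = 35.428 °C.

35.4 °C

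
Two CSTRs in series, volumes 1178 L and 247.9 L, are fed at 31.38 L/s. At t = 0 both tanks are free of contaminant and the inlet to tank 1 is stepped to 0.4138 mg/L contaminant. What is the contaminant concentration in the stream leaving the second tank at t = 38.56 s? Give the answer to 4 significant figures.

Time constants: τᵢ = Vᵢ/Q for each well-mixed tank.
τ₁ = 1178/31.38 = 37.5398 s; τ₂ = 247.9/31.38 = 7.89994 s.
Tank 1: C₁ = C_in(1 − e^(−t/τ₁)). Tank 2 (τ₁ ≠ τ₂): C₂ = C_in[1 − (τ₁ e^(−t/τ₁) − τ₂ e^(−t/τ₂))/(τ₁ − τ₂)].
At t = 38.56: e^(−t/τ₁) = 0.358017, e^(−t/τ₂) = 0.00758903.
C₂ = 0.4138·[1 − (37.5398·0.358017 − 7.89994·0.00758903)/(29.6399)] = 0.4138·0.548584 = 0.227004 mg/L.

0.2270 mg/L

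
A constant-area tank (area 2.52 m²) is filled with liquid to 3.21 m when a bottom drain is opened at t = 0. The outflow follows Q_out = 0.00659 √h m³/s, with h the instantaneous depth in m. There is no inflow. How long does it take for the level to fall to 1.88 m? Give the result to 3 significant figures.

Unsteady balance on liquid volume: A dh/dt = −0.00659 √h.
∫ h^(−1/2) dh = −(0.00659/A) ∫ dt, giving 2√h = 2√h₀ − (0.00659/A) t.
t = 2A(√h₀ − √h)/0.00659 = 2·2.52·(√3.21 − √1.88)/0.00659
  = 5.0400 × (1.7916 − 1.3711) / 0.00659 = 321.61 s.

322 s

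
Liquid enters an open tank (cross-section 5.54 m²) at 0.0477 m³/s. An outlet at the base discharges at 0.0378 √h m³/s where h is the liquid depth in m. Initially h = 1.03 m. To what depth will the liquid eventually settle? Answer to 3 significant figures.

Level balance: A dh/dt = 0.0477 − 0.0378 √h. Setting dh/dt = 0:
Q_in = 0.0378 √h_ss ⇒ √h_ss = 0.0477/0.0378 = 1.2619.
h_ss = 1.2619² = 1.5924 m. (Since h₀ = 1.03 m < h_ss, the level will rise toward this value.)

1.59 m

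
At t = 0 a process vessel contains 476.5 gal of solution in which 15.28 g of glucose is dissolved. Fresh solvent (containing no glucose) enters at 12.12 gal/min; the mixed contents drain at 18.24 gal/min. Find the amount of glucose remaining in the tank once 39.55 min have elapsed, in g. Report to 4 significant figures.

1.846 g

Total volume: dV/dt = Q_in − Q_out = -6.12000 gal/min, so V(t) = 476.5 − 6.12000 t and V(39.55) = 234.454 gal.
No glucose enters, so dm/dt = −Q_out · (m/V).
dm/m = −Q_out dt/(V₀ − 6.12000 t); integrating gives ln(m/m₀) = −(Q_out/(Q_in−Q_out)) ln(V/V₀).
m = m₀ (V₀/V)^(Q_out/(Q_in−Q_out)) = 15.28 × (476.5/234.454)^(-2.98039) = 1.84564 g.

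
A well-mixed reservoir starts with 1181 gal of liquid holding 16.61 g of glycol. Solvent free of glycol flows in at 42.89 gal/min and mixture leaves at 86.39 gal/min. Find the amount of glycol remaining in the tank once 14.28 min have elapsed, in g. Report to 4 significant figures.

3.771 g

Total volume: dV/dt = Q_in − Q_out = -43.5000 gal/min, so V(t) = 1181 − 43.5000 t and V(14.28) = 559.820 gal.
Species balance (pure solvent in): dm/dt = −Q_out · m/V(t).
dm/m = −Q_out dt/(V₀ − 43.5000 t); integrating gives ln(m/m₀) = −(Q_out/(Q_in−Q_out)) ln(V/V₀).
m = m₀ (V₀/V)^(Q_out/(Q_in−Q_out)) = 16.61 × (1181/559.820)^(-1.98598) = 3.77149 g.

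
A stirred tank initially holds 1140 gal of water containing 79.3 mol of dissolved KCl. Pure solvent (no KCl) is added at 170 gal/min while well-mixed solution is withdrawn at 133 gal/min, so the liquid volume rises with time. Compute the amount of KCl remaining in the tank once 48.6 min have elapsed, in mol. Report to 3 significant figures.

2.64 mol

Let m(t) be the amount of KCl. Volume: V(t) = V₀ + (Q_in − Q_out) t = 1140 + 37.000 t; V(48.6) = 2938.2 gal.
Solute balance: dm/dt = 0 − Q_out C = −Q_out m/V(t).
dm/m = −Q_out dt/(V₀ + 37.000 t); integrating gives ln(m/m₀) = −(Q_out/(Q_in−Q_out)) ln(V/V₀).
m = m₀ (V₀/V)^(Q_out/(Q_in−Q_out)) = 79.3 × (1140/2938.2)^(3.5946) = 2.6379 mol.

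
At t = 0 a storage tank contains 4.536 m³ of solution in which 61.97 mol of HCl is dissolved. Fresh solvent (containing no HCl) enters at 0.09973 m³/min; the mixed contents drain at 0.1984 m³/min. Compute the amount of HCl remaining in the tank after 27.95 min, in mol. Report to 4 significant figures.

9.428 mol

Let m(t) be the amount of HCl. Volume: V(t) = V₀ + (Q_in − Q_out) t = 4.536 − 0.0986700 t; V(27.95) = 1.77817 m³.
Species balance (pure solvent in): dm/dt = −Q_out · m/V(t).
Separate: dm/m = −Q_out dt/V(t) ⇒ ln(m/m₀) = −(Q_out/(Q_in−Q_out)) ln(V/V₀).
m = m₀ (V₀/V)^(Q_out/(Q_in−Q_out)) = 61.97 × (4.536/1.77817)^(-2.01074) = 9.42789 mol.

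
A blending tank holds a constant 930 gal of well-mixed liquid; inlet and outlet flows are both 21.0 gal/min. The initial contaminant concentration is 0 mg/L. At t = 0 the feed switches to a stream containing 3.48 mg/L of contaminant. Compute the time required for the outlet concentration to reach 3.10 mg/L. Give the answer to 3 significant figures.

Unsteady species balance (constant V, well mixed): V dC/dt = Q(C_in − C), so τ = V/Q = 44.286 min.
C(t) = C_in + (C₀ − C_in) e^(−t/τ). Set C = 3.10 and solve for t:
e^(−t/τ) = (C − C_in)/(C₀ − C_in) = (3.10 − 3.48)/(0 − 3.48) = 0.10920
t = −τ ln(…) = 44.286 × 2.2146 = 98.076 min.

98.1 min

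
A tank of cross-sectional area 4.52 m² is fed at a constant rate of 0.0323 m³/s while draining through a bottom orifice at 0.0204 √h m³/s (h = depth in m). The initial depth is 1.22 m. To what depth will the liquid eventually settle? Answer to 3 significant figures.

Level balance: A dh/dt = 0.0323 − 0.0204 √h. Setting dh/dt = 0:
Q_in = 0.0204 √h_ss ⇒ √h_ss = 0.0323/0.0204 = 1.5833.
h_ss = 1.5833² = 2.5069 m. (Since h₀ = 1.22 m < h_ss, the level will rise toward this value.)

2.51 m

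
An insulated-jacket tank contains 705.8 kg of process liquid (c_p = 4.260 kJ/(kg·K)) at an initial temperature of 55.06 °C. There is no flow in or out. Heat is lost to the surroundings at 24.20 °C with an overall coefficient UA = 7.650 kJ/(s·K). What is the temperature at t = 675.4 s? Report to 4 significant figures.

Heat balance on the well-mixed liquid: M c_p dT/dt = −UA(T − T_amb).
dT/dt = (T_ss − T)/τ with T_ss = T_amb = 24.2000 °C, τ = M c_p/UA = 705.8·4.260/7.650 = 393.034 s.
Solution: T(t) = T_ss + (T₀ − T_ss) e^(−t/τ).
T(675.4) = 24.2000 + (30.8600)·0.179348 = 29.7347 °C.

29.73 °C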